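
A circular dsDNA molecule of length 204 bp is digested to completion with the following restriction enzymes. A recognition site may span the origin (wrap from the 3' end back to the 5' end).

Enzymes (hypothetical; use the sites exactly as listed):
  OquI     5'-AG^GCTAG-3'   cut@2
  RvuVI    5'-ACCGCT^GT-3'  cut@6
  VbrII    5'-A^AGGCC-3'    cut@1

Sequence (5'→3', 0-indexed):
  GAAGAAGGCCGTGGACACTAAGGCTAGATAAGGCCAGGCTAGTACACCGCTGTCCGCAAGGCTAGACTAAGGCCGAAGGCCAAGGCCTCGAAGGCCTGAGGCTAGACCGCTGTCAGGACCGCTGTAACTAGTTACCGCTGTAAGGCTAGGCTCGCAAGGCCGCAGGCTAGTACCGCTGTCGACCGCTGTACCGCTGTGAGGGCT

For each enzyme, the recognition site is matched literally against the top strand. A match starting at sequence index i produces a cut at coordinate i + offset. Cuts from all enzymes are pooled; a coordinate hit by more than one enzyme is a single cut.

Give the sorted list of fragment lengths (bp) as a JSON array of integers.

Per-enzyme occurrences:
  OquI (AGGCTAG, off=2): starts [20, 35, 58, 98, 142, 163] → cuts [22, 37, 60, 100, 144, 165]
  RvuVI (ACCGCTGT, off=6): starts [45, 105, 117, 133, 171, 181, 189] → cuts [51, 111, 123, 139, 177, 187, 195]
  VbrII (AAGGCC, off=1): starts [4, 29, 68, 75, 81, 90, 155] → cuts [5, 30, 69, 76, 82, 91, 156]

All cut coordinates (distinct, sorted): [5, 22, 30, 37, 51, 60, 69, 76, 82, 91, 100, 111, 123, 139, 144, 156, 165, 177, 187, 195]

Fragment lengths:
  5→22: 17 bp
  22→30: 8 bp
  30→37: 7 bp
  37→51: 14 bp
  51→60: 9 bp
  60→69: 9 bp
  69→76: 7 bp
  76→82: 6 bp
  82→91: 9 bp
  91→100: 9 bp
  100→111: 11 bp
  111→123: 12 bp
  123→139: 16 bp
  139→144: 5 bp
  144→156: 12 bp
  156→165: 9 bp
  165→177: 12 bp
  177→187: 10 bp
  187→195: 8 bp
  195→5 (wrap): 204-195+5 = 14 bp

[5,6,7,7,8,8,9,9,9,9,9,10,11,12,12,12,14,14,16,17]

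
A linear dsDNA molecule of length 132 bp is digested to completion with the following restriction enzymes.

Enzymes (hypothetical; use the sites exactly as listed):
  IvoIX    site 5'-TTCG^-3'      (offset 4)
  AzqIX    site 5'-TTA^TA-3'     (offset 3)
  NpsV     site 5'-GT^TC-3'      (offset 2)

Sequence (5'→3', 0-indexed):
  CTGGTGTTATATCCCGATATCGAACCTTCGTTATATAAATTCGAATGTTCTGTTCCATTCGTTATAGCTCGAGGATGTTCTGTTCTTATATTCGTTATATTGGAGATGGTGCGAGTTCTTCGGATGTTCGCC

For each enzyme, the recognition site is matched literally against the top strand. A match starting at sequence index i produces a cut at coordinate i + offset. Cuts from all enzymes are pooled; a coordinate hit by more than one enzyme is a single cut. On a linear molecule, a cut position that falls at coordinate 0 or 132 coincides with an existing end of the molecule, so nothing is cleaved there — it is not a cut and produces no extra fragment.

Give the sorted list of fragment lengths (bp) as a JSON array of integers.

Per-enzyme occurrences:
  IvoIX TTCG/4: at [26, 39, 57, 90, 118, 126] ⇒ [30, 43, 61, 94, 122, 130]
  AzqIX TTATA/3: at [6, 30, 61, 85, 94] ⇒ [9, 33, 64, 88, 97]
  NpsV GTTC/2: at [46, 51, 76, 81, 114, 125] ⇒ [48, 53, 78, 83, 116, 127]

All cut coordinates (distinct, sorted): [9, 30, 33, 43, 48, 53, 61, 64, 78, 83, 88, 94, 97, 116, 122, 127, 130]

Fragments:
  [0,9): 9 bp
  [9,30): 21 bp
  [30,33): 3 bp
  [33,43): 10 bp
  [43,48): 5 bp
  [48,53): 5 bp
  [53,61): 8 bp
  [61,64): 3 bp
  [64,78): 14 bp
  [78,83): 5 bp
  [83,88): 5 bp
  [88,94): 6 bp
  [94,97): 3 bp
  [97,116): 19 bp
  [116,122): 6 bp
  [122,127): 5 bp
  [127,130): 3 bp
  [130,132): 2 bp

[2,3,3,3,3,5,5,5,5,5,6,6,8,9,10,14,19,21]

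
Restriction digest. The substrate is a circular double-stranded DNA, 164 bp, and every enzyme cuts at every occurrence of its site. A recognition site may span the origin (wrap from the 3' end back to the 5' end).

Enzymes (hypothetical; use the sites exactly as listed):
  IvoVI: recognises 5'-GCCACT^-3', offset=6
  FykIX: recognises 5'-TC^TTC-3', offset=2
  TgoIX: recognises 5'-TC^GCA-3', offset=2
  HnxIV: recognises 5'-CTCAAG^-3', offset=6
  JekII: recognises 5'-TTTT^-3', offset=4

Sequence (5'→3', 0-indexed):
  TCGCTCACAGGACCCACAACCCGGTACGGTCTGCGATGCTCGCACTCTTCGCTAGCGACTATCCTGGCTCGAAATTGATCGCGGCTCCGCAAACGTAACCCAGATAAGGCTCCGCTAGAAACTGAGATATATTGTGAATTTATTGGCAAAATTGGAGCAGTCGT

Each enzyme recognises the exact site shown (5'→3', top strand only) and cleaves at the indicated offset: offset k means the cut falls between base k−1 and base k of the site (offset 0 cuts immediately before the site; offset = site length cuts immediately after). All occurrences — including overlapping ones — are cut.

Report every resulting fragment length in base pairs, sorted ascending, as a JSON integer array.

[6,158]

Scan for sites:
  IvoVI (GCCACT, off=6): no sites
  FykIX (TCTTC, off=2): starts [45] → cuts [47]
  TgoIX (TCGCA, off=2): starts [39] → cuts [41]
  HnxIV (CTCAAG, off=6): no sites
  JekII (TTTT, off=4): no sites

All cut coordinates (distinct, sorted): [41, 47]

Fragment lengths:
  41→47: 6 bp
  47→41 (wrap): 164-47+41 = 158 bp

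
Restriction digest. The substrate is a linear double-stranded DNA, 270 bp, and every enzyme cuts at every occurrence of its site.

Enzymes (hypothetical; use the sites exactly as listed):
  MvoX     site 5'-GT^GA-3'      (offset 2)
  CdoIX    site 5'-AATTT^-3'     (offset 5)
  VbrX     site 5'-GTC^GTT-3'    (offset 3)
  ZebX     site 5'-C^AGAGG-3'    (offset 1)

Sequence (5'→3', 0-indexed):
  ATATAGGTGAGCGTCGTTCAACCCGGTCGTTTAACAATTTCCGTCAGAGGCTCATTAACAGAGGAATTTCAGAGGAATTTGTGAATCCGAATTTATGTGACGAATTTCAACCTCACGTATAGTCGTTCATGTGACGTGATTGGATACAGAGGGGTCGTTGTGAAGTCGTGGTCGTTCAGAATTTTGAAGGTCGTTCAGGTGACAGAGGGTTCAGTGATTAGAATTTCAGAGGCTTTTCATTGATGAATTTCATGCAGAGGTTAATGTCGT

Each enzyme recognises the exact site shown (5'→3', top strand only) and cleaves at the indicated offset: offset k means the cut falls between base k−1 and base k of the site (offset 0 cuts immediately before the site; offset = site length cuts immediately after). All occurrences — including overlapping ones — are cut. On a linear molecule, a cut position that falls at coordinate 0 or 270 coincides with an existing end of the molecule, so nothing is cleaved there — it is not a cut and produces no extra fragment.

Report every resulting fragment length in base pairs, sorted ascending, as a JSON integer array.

Site scan:
  MvoX (GTGA, off=2): starts [6, 80, 96, 130, 135, 159, 198, 213] → cuts [8, 82, 98, 132, 137, 161, 200, 215]
  CdoIX (AATTT, off=5): starts [35, 64, 75, 89, 102, 179, 221, 245] → cuts [40, 69, 80, 94, 107, 184, 226, 250]
  VbrX (GTCGTT, off=3): starts [12, 25, 121, 153, 170, 189] → cuts [15, 28, 124, 156, 173, 192]
  ZebX (CAGAGG, off=1): starts [44, 58, 69, 146, 202, 226, 254] → cuts [45, 59, 70, 147, 203, 227, 255]

Pooled cuts: [8, 15, 28, 40, 45, 59, 69, 70, 80, 82, 94, 98, 107, 124, 132, 137, 147, 156, 161, 173, 184, 192, 200, 203, 215, 226, 227, 250, 255]

Fragment lengths:
  [0,8): 8 bp
  [8,15): 7 bp
  [15,28): 13 bp
  [28,40): 12 bp
  [40,45): 5 bp
  [45,59): 14 bp
  [59,69): 10 bp
  [69,70): 1 bp
  [70,80): 10 bp
  [80,82): 2 bp
  [82,94): 12 bp
  [94,98): 4 bp
  [98,107): 9 bp
  [107,124): 17 bp
  [124,132): 8 bp
  [132,137): 5 bp
  [137,147): 10 bp
  [147,156): 9 bp
  [156,161): 5 bp
  [161,173): 12 bp
  [173,184): 11 bp
  [184,192): 8 bp
  [192,200): 8 bp
  [200,203): 3 bp
  [203,215): 12 bp
  [215,226): 11 bp
  [226,227): 1 bp
  [227,250): 23 bp
  [250,255): 5 bp
  [255,270): 15 bp

[1,1,2,3,4,5,5,5,5,7,8,8,8,8,9,9,10,10,10,11,11,12,12,12,12,13,14,15,17,23]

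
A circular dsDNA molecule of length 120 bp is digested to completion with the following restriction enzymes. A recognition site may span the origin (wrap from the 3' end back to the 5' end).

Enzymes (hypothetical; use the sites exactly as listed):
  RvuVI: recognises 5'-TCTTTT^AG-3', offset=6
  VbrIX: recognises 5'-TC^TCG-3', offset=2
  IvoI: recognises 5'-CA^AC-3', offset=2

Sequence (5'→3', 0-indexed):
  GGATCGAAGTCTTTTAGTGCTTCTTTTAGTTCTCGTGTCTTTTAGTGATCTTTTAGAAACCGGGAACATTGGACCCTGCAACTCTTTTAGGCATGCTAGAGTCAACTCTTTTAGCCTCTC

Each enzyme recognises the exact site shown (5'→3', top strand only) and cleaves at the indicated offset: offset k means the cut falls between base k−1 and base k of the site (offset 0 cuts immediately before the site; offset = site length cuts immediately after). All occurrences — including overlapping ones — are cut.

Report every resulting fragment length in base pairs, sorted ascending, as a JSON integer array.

Site scan:
  RvuVI TCTTTTAG/6: at [9, 21, 37, 48, 82, 106] ⇒ [15, 27, 43, 54, 88, 112]
  VbrIX TCTCG/2: at [30, 116] ⇒ [32, 118]
  IvoI CAAC/2: at [78, 102] ⇒ [80, 104]

All cut coordinates (distinct, sorted): [15, 27, 32, 43, 54, 80, 88, 104, 112, 118]

Fragments:
  15→27: 12 bp
  27→32: 5 bp
  32→43: 11 bp
  43→54: 11 bp
  54→80: 26 bp
  80→88: 8 bp
  88→104: 16 bp
  104→112: 8 bp
  112→118: 6 bp
  118→15 (wrap): 120-118+15 = 17 bp

[5,6,8,8,11,11,12,16,17,26]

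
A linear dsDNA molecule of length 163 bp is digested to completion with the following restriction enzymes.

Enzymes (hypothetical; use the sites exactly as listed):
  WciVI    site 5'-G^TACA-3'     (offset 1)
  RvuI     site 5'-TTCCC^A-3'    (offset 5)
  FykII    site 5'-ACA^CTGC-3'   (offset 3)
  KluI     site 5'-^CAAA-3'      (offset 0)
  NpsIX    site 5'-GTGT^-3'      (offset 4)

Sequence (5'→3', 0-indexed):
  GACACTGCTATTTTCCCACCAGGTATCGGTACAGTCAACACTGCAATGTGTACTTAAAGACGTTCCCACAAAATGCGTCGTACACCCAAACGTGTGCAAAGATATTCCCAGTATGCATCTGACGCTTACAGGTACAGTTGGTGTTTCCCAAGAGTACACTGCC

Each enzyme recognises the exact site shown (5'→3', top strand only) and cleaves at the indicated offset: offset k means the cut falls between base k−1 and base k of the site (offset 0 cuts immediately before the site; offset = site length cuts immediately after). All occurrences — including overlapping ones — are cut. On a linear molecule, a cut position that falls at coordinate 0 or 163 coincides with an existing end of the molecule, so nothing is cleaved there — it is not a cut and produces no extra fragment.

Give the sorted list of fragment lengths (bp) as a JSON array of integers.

[1,1,4,4,5,5,5,6,9,11,11,12,12,12,13,13,16,23]

Per-enzyme occurrences:
  WciVI (GTACA, off=1): starts [28, 79, 131, 153] → cuts [29, 80, 132, 154]
  RvuI (TTCCCA, off=5): starts [12, 62, 104, 144] → cuts [17, 67, 109, 149]
  FykII (ACACTGC, off=3): starts [1, 37, 155] → cuts [4, 40, 158]
  KluI (CAAA, off=0): starts [68, 86, 96] → cuts [68, 86, 96]
  NpsIX (GTGT, off=4): starts [47, 91, 140] → cuts [51, 95, 144]

Pooled cuts: [4, 17, 29, 40, 51, 67, 68, 80, 86, 95, 96, 109, 132, 144, 149, 154, 158]

Fragments:
  [0,4): 4 bp
  [4,17): 13 bp
  [17,29): 12 bp
  [29,40): 11 bp
  [40,51): 11 bp
  [51,67): 16 bp
  [67,68): 1 bp
  [68,80): 12 bp
  [80,86): 6 bp
  [86,95): 9 bp
  [95,96): 1 bp
  [96,109): 13 bp
  [109,132): 23 bp
  [132,144): 12 bp
  [144,149): 5 bp
  [149,154): 5 bp
  [154,158): 4 bp
  [158,163): 5 bp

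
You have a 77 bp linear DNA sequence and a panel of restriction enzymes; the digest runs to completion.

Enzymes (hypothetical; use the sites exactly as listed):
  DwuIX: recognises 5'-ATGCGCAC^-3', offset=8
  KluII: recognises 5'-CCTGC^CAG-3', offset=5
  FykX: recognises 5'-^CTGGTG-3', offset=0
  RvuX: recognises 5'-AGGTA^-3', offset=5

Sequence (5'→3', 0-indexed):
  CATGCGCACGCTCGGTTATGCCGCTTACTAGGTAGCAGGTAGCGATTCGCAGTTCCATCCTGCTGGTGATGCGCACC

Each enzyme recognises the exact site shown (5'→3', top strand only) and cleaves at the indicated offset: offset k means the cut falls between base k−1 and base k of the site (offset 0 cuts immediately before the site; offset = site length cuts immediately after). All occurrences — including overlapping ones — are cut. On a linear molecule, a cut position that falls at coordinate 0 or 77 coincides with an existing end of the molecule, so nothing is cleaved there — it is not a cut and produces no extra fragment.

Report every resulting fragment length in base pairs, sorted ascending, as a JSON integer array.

Scan for sites:
  DwuIX ATGCGCAC/8: at [1, 68] ⇒ [9, 76]
  KluII (CCTGCCAG, off=5): no sites
  FykX CTGGTG/0: at [62] ⇒ [62]
  RvuX AGGTA/5: at [29, 36] ⇒ [34, 41]

All cut coordinates (distinct, sorted): [9, 34, 41, 62, 76]

Fragment lengths:
  [0,9): 9 bp
  [9,34): 25 bp
  [34,41): 7 bp
  [41,62): 21 bp
  [62,76): 14 bp
  [76,77): 1 bp

[1,7,9,14,21,25]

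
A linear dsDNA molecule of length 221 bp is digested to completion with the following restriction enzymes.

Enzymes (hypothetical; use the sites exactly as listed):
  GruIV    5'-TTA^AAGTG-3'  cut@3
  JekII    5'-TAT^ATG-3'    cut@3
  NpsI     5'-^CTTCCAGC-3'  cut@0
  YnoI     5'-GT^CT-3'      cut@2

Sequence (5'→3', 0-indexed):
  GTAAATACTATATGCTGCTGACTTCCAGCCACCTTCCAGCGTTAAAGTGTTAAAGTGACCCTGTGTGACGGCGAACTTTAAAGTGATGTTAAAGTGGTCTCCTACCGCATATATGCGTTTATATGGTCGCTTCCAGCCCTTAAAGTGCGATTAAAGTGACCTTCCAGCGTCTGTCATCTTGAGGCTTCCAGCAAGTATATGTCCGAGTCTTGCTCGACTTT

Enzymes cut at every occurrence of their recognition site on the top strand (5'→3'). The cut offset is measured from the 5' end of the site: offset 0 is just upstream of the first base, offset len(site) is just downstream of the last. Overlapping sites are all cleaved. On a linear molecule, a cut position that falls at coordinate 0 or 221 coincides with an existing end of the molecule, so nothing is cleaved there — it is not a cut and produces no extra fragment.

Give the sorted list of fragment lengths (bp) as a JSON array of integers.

Scan for sites:
  GruIV (TTAAAGTG, off=3): starts [41, 49, 77, 88, 139, 150] → cuts [44, 52, 80, 91, 142, 153]
  JekII (TATATG, off=3): starts [8, 109, 119, 195] → cuts [11, 112, 122, 198]
  NpsI (CTTCCAGC, off=0): starts [21, 32, 129, 160, 184] → cuts [21, 32, 129, 160, 184]
  YnoI (GTCT, off=2): starts [96, 168, 206] → cuts [98, 170, 208]

Pooled cuts: [11, 21, 32, 44, 52, 80, 91, 98, 112, 122, 129, 142, 153, 160, 170, 184, 198, 208]

Fragment lengths:
  [0,11): 11 bp
  [11,21): 10 bp
  [21,32): 11 bp
  [32,44): 12 bp
  [44,52): 8 bp
  [52,80): 28 bp
  [80,91): 11 bp
  [91,98): 7 bp
  [98,112): 14 bp
  [112,122): 10 bp
  [122,129): 7 bp
  [129,142): 13 bp
  [142,153): 11 bp
  [153,160): 7 bp
  [160,170): 10 bp
  [170,184): 14 bp
  [184,198): 14 bp
  [198,208): 10 bp
  [208,221): 13 bp

[7,7,7,8,10,10,10,10,11,11,11,11,12,13,13,14,14,14,28]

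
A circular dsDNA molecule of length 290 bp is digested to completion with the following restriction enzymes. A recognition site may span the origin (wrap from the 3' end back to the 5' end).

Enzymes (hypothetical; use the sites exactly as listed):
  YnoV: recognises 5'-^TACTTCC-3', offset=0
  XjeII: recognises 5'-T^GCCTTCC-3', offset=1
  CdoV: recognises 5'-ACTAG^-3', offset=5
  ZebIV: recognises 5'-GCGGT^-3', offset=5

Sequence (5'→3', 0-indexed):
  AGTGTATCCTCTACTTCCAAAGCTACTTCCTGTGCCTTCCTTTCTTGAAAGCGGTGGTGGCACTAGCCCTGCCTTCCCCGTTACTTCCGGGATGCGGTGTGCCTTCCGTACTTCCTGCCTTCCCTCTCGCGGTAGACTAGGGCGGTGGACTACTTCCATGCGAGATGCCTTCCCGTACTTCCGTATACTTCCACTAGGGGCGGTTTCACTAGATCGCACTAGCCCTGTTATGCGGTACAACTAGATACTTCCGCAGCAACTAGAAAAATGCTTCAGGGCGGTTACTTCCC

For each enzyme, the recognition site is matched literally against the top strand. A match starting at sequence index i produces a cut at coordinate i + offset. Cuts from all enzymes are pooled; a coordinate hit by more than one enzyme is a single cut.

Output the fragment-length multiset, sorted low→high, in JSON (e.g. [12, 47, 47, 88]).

[1,2,4,4,6,7,7,8,8,8,8,9,10,10,10,11,11,12,12,14,16,17,17,18,19,19,22]

Per-enzyme occurrences:
  YnoV (TACTTCC, off=0): starts [11, 23, 81, 108, 150, 175, 185, 245, 282] → cuts [11, 23, 81, 108, 150, 175, 185, 245, 282]
  XjeII (TGCCTTCC, off=1): starts [32, 69, 99, 115, 165] → cuts [33, 70, 100, 116, 166]
  CdoV (ACTAG, off=5): starts [61, 135, 192, 207, 217, 239, 258] → cuts [66, 140, 197, 212, 222, 244, 263]
  ZebIV (GCGGT, off=5): starts [50, 93, 128, 141, 199, 231, 277] → cuts [55, 98, 133, 146, 204, 236, 282]

All cut coordinates (distinct, sorted): [11, 23, 33, 55, 66, 70, 81, 98, 100, 108, 116, 133, 140, 146, 150, 166, 175, 185, 197, 204, 212, 222, 236, 244, 245, 263, 282]

Fragments:
  11→23: 12 bp
  23→33: 10 bp
  33→55: 22 bp
  55→66: 11 bp
  66→70: 4 bp
  70→81: 11 bp
  81→98: 17 bp
  98→100: 2 bp
  100→108: 8 bp
  108→116: 8 bp
  116→133: 17 bp
  133→140: 7 bp
  140→146: 6 bp
  146→150: 4 bp
  150→166: 16 bp
  166→175: 9 bp
  175→185: 10 bp
  185→197: 12 bp
  197→204: 7 bp
  204→212: 8 bp
  212→222: 10 bp
  222→236: 14 bp
  236→244: 8 bp
  244→245: 1 bp
  245→263: 18 bp
  263→282: 19 bp
  282→11 (wrap): 290-282+11 = 19 bp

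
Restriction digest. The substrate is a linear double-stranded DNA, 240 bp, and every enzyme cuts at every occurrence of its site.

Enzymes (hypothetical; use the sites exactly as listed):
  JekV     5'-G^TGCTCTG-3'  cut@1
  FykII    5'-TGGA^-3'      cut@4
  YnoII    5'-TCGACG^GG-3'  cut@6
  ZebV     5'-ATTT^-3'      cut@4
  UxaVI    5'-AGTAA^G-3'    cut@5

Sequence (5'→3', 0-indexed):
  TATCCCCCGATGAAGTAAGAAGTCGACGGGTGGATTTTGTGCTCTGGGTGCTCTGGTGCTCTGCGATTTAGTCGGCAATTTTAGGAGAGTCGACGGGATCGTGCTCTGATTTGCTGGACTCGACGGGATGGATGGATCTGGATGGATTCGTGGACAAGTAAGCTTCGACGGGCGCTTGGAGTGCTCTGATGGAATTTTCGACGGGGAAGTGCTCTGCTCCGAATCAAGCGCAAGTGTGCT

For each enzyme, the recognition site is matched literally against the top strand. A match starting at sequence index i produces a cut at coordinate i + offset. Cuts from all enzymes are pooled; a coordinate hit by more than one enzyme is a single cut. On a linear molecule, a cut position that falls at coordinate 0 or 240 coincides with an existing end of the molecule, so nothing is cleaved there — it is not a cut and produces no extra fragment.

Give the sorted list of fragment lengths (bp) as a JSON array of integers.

[1,2,3,4,4,4,6,6,6,6,6,6,7,7,7,8,8,9,9,10,10,11,12,12,13,14,18,31]

Site scan:
  JekV (GTGCTCTG, off=1): starts [38, 47, 55, 100, 180, 208] → cuts [39, 48, 56, 101, 181, 209]
  FykII (TGGA, off=4): starts [30, 114, 128, 132, 138, 142, 150, 176, 189] → cuts [34, 118, 132, 136, 142, 146, 154, 180, 193]
  YnoII (TCGACGGG, off=6): starts [22, 89, 119, 164, 197] → cuts [28, 95, 125, 170, 203]
  ZebV (ATTT, off=4): starts [33, 65, 77, 108, 193] → cuts [37, 69, 81, 112, 197]
  UxaVI (AGTAAG, off=5): starts [13, 156] → cuts [18, 161]

Pooled cuts: [18, 28, 34, 37, 39, 48, 56, 69, 81, 95, 101, 112, 118, 125, 132, 136, 142, 146, 154, 161, 170, 180, 181, 193, 197, 203, 209]

Fragment lengths:
  [0,18): 18 bp
  [18,28): 10 bp
  [28,34): 6 bp
  [34,37): 3 bp
  [37,39): 2 bp
  [39,48): 9 bp
  [48,56): 8 bp
  [56,69): 13 bp
  [69,81): 12 bp
  [81,95): 14 bp
  [95,101): 6 bp
  [101,112): 11 bp
  [112,118): 6 bp
  [118,125): 7 bp
  [125,132): 7 bp
  [132,136): 4 bp
  [136,142): 6 bp
  [142,146): 4 bp
  [146,154): 8 bp
  [154,161): 7 bp
  [161,170): 9 bp
  [170,180): 10 bp
  [180,181): 1 bp
  [181,193): 12 bp
  [193,197): 4 bp
  [197,203): 6 bp
  [203,209): 6 bp
  [209,240): 31 bp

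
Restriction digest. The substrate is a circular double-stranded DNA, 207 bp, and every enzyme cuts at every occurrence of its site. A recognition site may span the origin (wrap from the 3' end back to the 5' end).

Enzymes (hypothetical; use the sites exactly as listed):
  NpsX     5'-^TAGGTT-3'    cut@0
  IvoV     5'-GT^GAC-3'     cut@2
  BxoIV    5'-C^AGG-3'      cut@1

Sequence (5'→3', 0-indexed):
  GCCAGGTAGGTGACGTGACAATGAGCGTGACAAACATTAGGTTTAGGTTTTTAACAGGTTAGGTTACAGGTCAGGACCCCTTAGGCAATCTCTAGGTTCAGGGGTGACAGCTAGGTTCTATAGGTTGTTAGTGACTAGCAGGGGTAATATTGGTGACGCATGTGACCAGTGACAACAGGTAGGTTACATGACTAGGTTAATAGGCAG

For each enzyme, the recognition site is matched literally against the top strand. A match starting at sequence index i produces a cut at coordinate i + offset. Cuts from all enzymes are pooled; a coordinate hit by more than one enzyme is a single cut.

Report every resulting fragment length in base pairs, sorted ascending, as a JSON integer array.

[3,4,5,5,5,6,6,6,6,7,7,7,8,8,9,9,9,12,12,12,13,13,15,20]

Per-enzyme occurrences:
  NpsX (TAGGTT, off=0): starts [37, 43, 59, 92, 111, 120, 179, 192] → cuts [37, 43, 59, 92, 111, 120, 179, 192]
  IvoV (GTGAC, off=2): starts [9, 14, 26, 103, 130, 152, 161, 168] → cuts [11, 16, 28, 105, 132, 154, 163, 170]
  BxoIV (CAGG, off=1): starts [2, 54, 66, 71, 98, 138, 175, 204] → cuts [3, 55, 67, 72, 99, 139, 176, 205]

Pooled cuts: [3, 11, 16, 28, 37, 43, 55, 59, 67, 72, 92, 99, 105, 111, 120, 132, 139, 154, 163, 170, 176, 179, 192, 205]

Fragments:
  3→11: 8 bp
  11→16: 5 bp
  16→28: 12 bp
  28→37: 9 bp
  37→43: 6 bp
  43→55: 12 bp
  55→59: 4 bp
  59→67: 8 bp
  67→72: 5 bp
  72→92: 20 bp
  92→99: 7 bp
  99→105: 6 bp
  105→111: 6 bp
  111→120: 9 bp
  120→132: 12 bp
  132→139: 7 bp
  139→154: 15 bp
  154→163: 9 bp
  163→170: 7 bp
  170→176: 6 bp
  176→179: 3 bp
  179→192: 13 bp
  192→205: 13 bp
  205→3 (wrap): 207-205+3 = 5 bp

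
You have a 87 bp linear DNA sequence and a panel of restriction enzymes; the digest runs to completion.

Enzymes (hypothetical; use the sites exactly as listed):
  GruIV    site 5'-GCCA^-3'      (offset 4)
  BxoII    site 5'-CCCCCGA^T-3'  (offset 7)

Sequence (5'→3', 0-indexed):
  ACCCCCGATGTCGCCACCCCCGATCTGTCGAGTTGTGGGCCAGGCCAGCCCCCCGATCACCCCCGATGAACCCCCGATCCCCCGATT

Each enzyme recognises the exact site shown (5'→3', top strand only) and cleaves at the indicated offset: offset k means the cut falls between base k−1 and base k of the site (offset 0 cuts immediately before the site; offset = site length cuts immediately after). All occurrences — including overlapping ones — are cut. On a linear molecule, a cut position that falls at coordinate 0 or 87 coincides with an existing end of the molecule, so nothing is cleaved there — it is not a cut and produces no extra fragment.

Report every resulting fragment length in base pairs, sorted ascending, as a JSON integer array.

Scan for sites:
  GruIV GCCA/4: at [12, 38, 43] ⇒ [16, 42, 47]
  BxoII CCCCCGAT/7: at [1, 16, 49, 59, 70, 78] ⇒ [8, 23, 56, 66, 77, 85]

Pooled cuts: [8, 16, 23, 42, 47, 56, 66, 77, 85]

Fragment lengths:
  [0,8): 8 bp
  [8,16): 8 bp
  [16,23): 7 bp
  [23,42): 19 bp
  [42,47): 5 bp
  [47,56): 9 bp
  [56,66): 10 bp
  [66,77): 11 bp
  [77,85): 8 bp
  [85,87): 2 bp

[2,5,7,8,8,8,9,10,11,19]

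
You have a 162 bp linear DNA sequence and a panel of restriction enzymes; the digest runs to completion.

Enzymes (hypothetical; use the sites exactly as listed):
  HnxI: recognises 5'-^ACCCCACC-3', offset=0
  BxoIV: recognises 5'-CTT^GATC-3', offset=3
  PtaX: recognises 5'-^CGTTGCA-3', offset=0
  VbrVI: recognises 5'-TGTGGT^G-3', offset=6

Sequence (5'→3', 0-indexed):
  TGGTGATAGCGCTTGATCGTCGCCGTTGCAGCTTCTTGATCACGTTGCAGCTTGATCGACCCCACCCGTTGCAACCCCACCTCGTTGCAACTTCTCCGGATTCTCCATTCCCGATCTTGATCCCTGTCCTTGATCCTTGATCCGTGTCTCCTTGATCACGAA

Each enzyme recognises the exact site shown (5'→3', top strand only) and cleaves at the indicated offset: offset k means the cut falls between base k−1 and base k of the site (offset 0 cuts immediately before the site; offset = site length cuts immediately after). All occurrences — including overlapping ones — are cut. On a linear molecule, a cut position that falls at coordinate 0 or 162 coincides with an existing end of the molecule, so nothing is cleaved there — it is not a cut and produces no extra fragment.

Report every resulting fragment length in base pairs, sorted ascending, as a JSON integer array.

[5,5,7,7,8,9,9,9,11,13,14,14,15,36]

Site scan:
  HnxI ACCCCACC/0: at [58, 73] ⇒ [58, 73]
  BxoIV CTTGATC/3: at [11, 34, 50, 115, 128, 135, 150] ⇒ [14, 37, 53, 118, 131, 138, 153]
  PtaX CGTTGCA/0: at [23, 42, 66, 82] ⇒ [23, 42, 66, 82]
  VbrVI (TGTGGTG, off=6): no sites

All cut coordinates (distinct, sorted): [14, 23, 37, 42, 53, 58, 66, 73, 82, 118, 131, 138, 153]

Fragments:
  [0,14): 14 bp
  [14,23): 9 bp
  [23,37): 14 bp
  [37,42): 5 bp
  [42,53): 11 bp
  [53,58): 5 bp
  [58,66): 8 bp
  [66,73): 7 bp
  [73,82): 9 bp
  [82,118): 36 bp
  [118,131): 13 bp
  [131,138): 7 bp
  [138,153): 15 bp
  [153,162): 9 bp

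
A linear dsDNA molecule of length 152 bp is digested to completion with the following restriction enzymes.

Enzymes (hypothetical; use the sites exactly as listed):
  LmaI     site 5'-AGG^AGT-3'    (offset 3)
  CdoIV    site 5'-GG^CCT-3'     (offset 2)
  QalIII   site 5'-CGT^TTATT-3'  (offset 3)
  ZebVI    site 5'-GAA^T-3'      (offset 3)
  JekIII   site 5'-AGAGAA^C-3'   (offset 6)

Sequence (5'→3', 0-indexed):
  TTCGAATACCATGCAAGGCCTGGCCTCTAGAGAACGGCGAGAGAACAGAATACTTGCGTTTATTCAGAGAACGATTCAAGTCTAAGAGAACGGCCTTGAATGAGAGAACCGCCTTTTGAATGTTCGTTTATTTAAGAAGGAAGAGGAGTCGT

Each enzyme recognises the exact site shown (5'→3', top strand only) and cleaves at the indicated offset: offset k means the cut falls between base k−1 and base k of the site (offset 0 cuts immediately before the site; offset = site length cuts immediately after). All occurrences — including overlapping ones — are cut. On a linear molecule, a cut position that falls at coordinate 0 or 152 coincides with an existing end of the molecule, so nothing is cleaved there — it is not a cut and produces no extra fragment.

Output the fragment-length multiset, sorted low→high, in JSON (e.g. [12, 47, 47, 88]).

Scan for sites:
  LmaI AGGAGT/3: at [143] ⇒ [146]
  CdoIV GGCCT/2: at [16, 21, 91] ⇒ [18, 23, 93]
  QalIII CGTTTATT/3: at [56, 124] ⇒ [59, 127]
  ZebVI GAAT/3: at [3, 47, 97, 117] ⇒ [6, 50, 100, 120]
  JekIII AGAGAAC/6: at [28, 39, 65, 84, 102] ⇒ [34, 45, 71, 90, 108]

All cut coordinates (distinct, sorted): [6, 18, 23, 34, 45, 50, 59, 71, 90, 93, 100, 108, 120, 127, 146]

Fragments:
  [0,6): 6 bp
  [6,18): 12 bp
  [18,23): 5 bp
  [23,34): 11 bp
  [34,45): 11 bp
  [45,50): 5 bp
  [50,59): 9 bp
  [59,71): 12 bp
  [71,90): 19 bp
  [90,93): 3 bp
  [93,100): 7 bp
  [100,108): 8 bp
  [108,120): 12 bp
  [120,127): 7 bp
  [127,146): 19 bp
  [146,152): 6 bp

[3,5,5,6,6,7,7,8,9,11,11,12,12,12,19,19]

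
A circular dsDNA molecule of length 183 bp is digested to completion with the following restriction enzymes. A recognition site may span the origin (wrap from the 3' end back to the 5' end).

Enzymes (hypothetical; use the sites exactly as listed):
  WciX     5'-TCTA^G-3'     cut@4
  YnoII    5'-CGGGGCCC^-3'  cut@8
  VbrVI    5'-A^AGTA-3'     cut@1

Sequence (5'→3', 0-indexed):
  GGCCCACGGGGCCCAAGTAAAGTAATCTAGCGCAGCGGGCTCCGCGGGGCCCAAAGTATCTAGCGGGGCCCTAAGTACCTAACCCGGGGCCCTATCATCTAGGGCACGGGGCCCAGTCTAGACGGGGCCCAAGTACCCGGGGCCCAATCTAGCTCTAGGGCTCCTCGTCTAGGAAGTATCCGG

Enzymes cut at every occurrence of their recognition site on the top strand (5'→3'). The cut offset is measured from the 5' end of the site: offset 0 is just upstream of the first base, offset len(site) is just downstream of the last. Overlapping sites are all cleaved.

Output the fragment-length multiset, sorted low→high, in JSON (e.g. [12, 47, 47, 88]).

Scan for sites:
  WciX TCTAG/4: at [25, 58, 97, 116, 147, 153, 167] ⇒ [29, 62, 101, 120, 151, 157, 171]
  YnoII CGGGGCCC/8: at [6, 44, 63, 84, 106, 122, 137, 180] ⇒ [5, 14, 52, 71, 92, 114, 130, 145]
  VbrVI AAGTA/1: at [14, 19, 53, 72, 130, 173] ⇒ [15, 20, 54, 73, 131, 174]

Pooled cuts: [5, 14, 15, 20, 29, 52, 54, 62, 71, 73, 92, 101, 114, 120, 130, 131, 145, 151, 157, 171, 174]

Fragment lengths:
  5→14: 9 bp
  14→15: 1 bp
  15→20: 5 bp
  20→29: 9 bp
  29→52: 23 bp
  52→54: 2 bp
  54→62: 8 bp
  62→71: 9 bp
  71→73: 2 bp
  73→92: 19 bp
  92→101: 9 bp
  101→114: 13 bp
  114→120: 6 bp
  120→130: 10 bp
  130→131: 1 bp
  131→145: 14 bp
  145→151: 6 bp
  151→157: 6 bp
  157→171: 14 bp
  171→174: 3 bp
  174→5 (wrap): 183-174+5 = 14 bp

[1,1,2,2,3,5,6,6,6,8,9,9,9,9,10,13,14,14,14,19,23]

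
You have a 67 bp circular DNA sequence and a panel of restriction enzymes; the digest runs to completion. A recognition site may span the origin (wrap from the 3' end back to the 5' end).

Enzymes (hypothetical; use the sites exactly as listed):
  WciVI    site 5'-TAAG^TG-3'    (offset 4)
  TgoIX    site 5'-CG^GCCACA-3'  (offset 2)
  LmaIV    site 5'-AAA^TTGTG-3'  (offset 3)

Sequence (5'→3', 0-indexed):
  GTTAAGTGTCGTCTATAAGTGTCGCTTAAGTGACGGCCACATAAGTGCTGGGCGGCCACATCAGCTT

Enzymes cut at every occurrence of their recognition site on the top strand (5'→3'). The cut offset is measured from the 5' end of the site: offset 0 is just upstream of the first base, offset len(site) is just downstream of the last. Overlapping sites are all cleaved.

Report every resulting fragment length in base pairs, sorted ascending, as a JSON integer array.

[5,9,10,11,13,19]

Per-enzyme occurrences:
  WciVI TAAGTG/4: at [2, 15, 26, 41] ⇒ [6, 19, 30, 45]
  TgoIX CGGCCACA/2: at [33, 52] ⇒ [35, 54]
  LmaIV (AAATTGTG, off=3): no sites

Pooled cuts: [6, 19, 30, 35, 45, 54]

Fragments:
  6→19: 13 bp
  19→30: 11 bp
  30→35: 5 bp
  35→45: 10 bp
  45→54: 9 bp
  54→6 (wrap): 67-54+6 = 19 bp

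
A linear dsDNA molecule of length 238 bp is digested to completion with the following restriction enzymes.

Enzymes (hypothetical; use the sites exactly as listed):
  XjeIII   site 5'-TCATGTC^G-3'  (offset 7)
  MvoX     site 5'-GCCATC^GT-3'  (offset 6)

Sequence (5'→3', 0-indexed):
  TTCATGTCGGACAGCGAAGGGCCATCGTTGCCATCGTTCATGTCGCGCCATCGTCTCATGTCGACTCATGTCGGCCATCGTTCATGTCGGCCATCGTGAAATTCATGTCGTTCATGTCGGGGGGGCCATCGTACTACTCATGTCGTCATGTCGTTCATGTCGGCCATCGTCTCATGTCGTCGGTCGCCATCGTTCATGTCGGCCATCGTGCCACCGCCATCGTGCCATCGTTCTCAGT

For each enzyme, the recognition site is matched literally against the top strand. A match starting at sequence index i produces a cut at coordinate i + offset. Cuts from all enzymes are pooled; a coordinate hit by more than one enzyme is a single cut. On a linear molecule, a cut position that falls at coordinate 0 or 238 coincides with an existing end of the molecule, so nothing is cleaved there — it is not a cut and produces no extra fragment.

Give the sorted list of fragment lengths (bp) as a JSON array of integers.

Per-enzyme occurrences:
  XjeIII TCATGTCG/7: at [1, 37, 55, 65, 81, 102, 111, 137, 145, 154, 171, 193] ⇒ [8, 44, 62, 72, 88, 109, 118, 144, 152, 161, 178, 200]
  MvoX GCCATCGT/6: at [20, 29, 46, 73, 89, 124, 162, 185, 201, 215, 223] ⇒ [26, 35, 52, 79, 95, 130, 168, 191, 207, 221, 229]

Pooled cuts: [8, 26, 35, 44, 52, 62, 72, 79, 88, 95, 109, 118, 130, 144, 152, 161, 168, 178, 191, 200, 207, 221, 229]

Fragments:
  [0,8): 8 bp
  [8,26): 18 bp
  [26,35): 9 bp
  [35,44): 9 bp
  [44,52): 8 bp
  [52,62): 10 bp
  [62,72): 10 bp
  [72,79): 7 bp
  [79,88): 9 bp
  [88,95): 7 bp
  [95,109): 14 bp
  [109,118): 9 bp
  [118,130): 12 bp
  [130,144): 14 bp
  [144,152): 8 bp
  [152,161): 9 bp
  [161,168): 7 bp
  [168,178): 10 bp
  [178,191): 13 bp
  [191,200): 9 bp
  [200,207): 7 bp
  [207,221): 14 bp
  [221,229): 8 bp
  [229,238): 9 bp

[7,7,7,7,8,8,8,8,9,9,9,9,9,9,9,10,10,10,12,13,14,14,14,18]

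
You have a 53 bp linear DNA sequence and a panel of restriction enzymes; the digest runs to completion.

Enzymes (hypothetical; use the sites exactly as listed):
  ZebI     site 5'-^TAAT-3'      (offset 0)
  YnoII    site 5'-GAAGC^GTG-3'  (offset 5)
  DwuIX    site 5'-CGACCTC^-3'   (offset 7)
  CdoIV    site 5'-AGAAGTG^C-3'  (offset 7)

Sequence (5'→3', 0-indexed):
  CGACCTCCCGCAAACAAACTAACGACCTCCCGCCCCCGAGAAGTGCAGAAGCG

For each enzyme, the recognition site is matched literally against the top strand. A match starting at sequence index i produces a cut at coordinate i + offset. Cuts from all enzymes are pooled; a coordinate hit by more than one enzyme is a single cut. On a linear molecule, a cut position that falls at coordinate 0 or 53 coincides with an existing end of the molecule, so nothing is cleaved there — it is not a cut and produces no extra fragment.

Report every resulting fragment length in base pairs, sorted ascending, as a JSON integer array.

[7,8,16,22]

Per-enzyme occurrences:
  ZebI (TAAT, off=0): no sites
  YnoII (GAAGCGTG, off=5): no sites
  DwuIX (CGACCTC, off=7): starts [0, 22] → cuts [7, 29]
  CdoIV (AGAAGTGC, off=7): starts [38] → cuts [45]

Pooled cuts: [7, 29, 45]

Fragments:
  [0,7): 7 bp
  [7,29): 22 bp
  [29,45): 16 bp
  [45,53): 8 bp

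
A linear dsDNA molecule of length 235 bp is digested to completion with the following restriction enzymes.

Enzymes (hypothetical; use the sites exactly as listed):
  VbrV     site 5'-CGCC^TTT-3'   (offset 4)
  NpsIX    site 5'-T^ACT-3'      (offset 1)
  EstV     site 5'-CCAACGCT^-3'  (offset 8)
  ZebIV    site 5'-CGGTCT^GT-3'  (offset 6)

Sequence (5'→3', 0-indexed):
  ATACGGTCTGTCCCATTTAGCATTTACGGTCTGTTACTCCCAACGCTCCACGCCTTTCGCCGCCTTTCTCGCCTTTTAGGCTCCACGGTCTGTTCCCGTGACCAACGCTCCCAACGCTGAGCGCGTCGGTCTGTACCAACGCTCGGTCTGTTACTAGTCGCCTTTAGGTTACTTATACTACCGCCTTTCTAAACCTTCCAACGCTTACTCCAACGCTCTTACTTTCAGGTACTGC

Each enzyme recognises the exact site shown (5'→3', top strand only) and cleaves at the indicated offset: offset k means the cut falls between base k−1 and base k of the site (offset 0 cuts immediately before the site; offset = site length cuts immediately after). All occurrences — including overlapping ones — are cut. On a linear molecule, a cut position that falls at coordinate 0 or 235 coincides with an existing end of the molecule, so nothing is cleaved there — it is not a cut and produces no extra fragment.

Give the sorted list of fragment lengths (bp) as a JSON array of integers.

Site scan:
  VbrV (CGCCTTT, off=4): starts [50, 60, 69, 158, 181] → cuts [54, 64, 73, 162, 185]
  NpsIX (TACT, off=1): starts [34, 151, 169, 175, 205, 219, 229] → cuts [35, 152, 170, 176, 206, 220, 230]
  EstV (CCAACGCT, off=8): starts [39, 101, 110, 135, 197, 209] → cuts [47, 109, 118, 143, 205, 217]
  ZebIV (CGGTCTGT, off=6): starts [3, 26, 85, 126, 143] → cuts [9, 32, 91, 132, 149]

Pooled cuts: [9, 32, 35, 47, 54, 64, 73, 91, 109, 118, 132, 143, 149, 152, 162, 170, 176, 185, 205, 206, 217, 220, 230]

Fragment lengths:
  [0,9): 9 bp
  [9,32): 23 bp
  [32,35): 3 bp
  [35,47): 12 bp
  [47,54): 7 bp
  [54,64): 10 bp
  [64,73): 9 bp
  [73,91): 18 bp
  [91,109): 18 bp
  [109,118): 9 bp
  [118,132): 14 bp
  [132,143): 11 bp
  [143,149): 6 bp
  [149,152): 3 bp
  [152,162): 10 bp
  [162,170): 8 bp
  [170,176): 6 bp
  [176,185): 9 bp
  [185,205): 20 bp
  [205,206): 1 bp
  [206,217): 11 bp
  [217,220): 3 bp
  [220,230): 10 bp
  [230,235): 5 bp

[1,3,3,3,5,6,6,7,8,9,9,9,9,10,10,10,11,11,12,14,18,18,20,23]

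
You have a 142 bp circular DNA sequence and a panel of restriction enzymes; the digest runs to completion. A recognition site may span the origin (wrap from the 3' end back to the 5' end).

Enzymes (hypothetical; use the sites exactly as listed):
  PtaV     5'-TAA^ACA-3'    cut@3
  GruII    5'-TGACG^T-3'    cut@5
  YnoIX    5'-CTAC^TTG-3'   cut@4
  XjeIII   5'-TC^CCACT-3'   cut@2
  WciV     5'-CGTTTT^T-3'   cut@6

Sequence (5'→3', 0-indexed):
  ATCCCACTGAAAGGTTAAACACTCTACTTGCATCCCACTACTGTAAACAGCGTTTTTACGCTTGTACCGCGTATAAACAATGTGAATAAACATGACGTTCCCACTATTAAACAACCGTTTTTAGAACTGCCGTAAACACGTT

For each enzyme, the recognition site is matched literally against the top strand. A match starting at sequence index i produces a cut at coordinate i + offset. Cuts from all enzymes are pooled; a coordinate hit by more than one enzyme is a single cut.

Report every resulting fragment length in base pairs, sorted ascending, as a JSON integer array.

[3,7,8,9,10,10,10,11,12,13,14,15,20]

Per-enzyme occurrences:
  PtaV (TAAACA, off=3): starts [15, 43, 73, 86, 107, 132] → cuts [18, 46, 76, 89, 110, 135]
  GruII (TGACGT, off=5): starts [92] → cuts [97]
  YnoIX (CTACTTG, off=4): starts [23] → cuts [27]
  XjeIII (TCCCACT, off=2): starts [1, 32, 98] → cuts [3, 34, 100]
  WciV (CGTTTTT, off=6): starts [50, 115] → cuts [56, 121]

All cut coordinates (distinct, sorted): [3, 18, 27, 34, 46, 56, 76, 89, 97, 100, 110, 121, 135]

Fragments:
  3→18: 15 bp
  18→27: 9 bp
  27→34: 7 bp
  34→46: 12 bp
  46→56: 10 bp
  56→76: 20 bp
  76→89: 13 bp
  89→97: 8 bp
  97→100: 3 bp
  100→110: 10 bp
  110→121: 11 bp
  121→135: 14 bp
  135→3 (wrap): 142-135+3 = 10 bp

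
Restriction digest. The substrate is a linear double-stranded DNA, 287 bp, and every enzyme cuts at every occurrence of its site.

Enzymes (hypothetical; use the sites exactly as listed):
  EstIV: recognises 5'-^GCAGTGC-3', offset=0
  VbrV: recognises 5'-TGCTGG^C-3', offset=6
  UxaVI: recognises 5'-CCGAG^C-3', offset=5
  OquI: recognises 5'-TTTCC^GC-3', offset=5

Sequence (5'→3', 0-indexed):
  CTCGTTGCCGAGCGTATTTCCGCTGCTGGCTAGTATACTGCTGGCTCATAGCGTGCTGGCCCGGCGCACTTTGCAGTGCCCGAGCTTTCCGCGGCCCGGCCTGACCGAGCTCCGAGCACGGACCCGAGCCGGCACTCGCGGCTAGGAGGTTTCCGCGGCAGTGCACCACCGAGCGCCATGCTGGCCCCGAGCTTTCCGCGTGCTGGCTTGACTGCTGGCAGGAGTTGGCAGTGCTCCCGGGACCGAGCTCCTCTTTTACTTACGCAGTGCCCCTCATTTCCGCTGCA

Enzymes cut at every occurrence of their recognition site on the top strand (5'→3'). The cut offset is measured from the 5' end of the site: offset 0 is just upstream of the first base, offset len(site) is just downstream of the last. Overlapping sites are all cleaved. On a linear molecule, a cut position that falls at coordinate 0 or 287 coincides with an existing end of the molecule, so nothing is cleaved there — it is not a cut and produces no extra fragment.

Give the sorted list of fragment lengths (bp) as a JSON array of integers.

Site scan:
  EstIV GCAGTGC/0: at [72, 157, 227, 263] ⇒ [72, 157, 227, 263]
  VbrV TGCTGGC/6: at [23, 38, 53, 178, 200, 212] ⇒ [29, 44, 59, 184, 206, 218]
  UxaVI CCGAGC/5: at [7, 79, 104, 111, 123, 168, 186, 242] ⇒ [12, 84, 109, 116, 128, 173, 191, 247]
  OquI TTTCCGC/5: at [16, 85, 149, 192, 276] ⇒ [21, 90, 154, 197, 281]

All cut coordinates (distinct, sorted): [12, 21, 29, 44, 59, 72, 84, 90, 109, 116, 128, 154, 157, 173, 184, 191, 197, 206, 218, 227, 247, 263, 281]

Fragments:
  [0,12): 12 bp
  [12,21): 9 bp
  [21,29): 8 bp
  [29,44): 15 bp
  [44,59): 15 bp
  [59,72): 13 bp
  [72,84): 12 bp
  [84,90): 6 bp
  [90,109): 19 bp
  [109,116): 7 bp
  [116,128): 12 bp
  [128,154): 26 bp
  [154,157): 3 bp
  [157,173): 16 bp
  [173,184): 11 bp
  [184,191): 7 bp
  [191,197): 6 bp
  [197,206): 9 bp
  [206,218): 12 bp
  [218,227): 9 bp
  [227,247): 20 bp
  [247,263): 16 bp
  [263,281): 18 bp
  [281,287): 6 bp

[3,6,6,6,7,7,8,9,9,9,11,12,12,12,12,13,15,15,16,16,18,19,20,26]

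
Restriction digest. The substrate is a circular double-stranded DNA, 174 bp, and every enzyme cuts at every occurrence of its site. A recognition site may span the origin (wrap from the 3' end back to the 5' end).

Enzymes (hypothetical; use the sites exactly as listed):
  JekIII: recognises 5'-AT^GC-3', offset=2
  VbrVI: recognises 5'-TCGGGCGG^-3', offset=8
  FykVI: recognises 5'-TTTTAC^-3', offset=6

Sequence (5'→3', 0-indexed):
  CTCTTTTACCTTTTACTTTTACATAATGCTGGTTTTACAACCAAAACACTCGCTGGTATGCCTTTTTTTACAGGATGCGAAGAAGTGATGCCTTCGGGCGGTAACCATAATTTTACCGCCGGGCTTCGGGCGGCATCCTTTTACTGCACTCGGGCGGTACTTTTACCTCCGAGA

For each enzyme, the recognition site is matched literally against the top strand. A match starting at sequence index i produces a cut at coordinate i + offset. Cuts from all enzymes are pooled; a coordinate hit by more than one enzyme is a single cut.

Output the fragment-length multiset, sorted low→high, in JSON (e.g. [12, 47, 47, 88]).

Scan for sites:
  JekIII (ATGC, off=2): starts [25, 57, 74, 87] → cuts [27, 59, 76, 89]
  VbrVI (TCGGGCGG, off=8): starts [93, 125, 149] → cuts [101, 133, 157]
  FykVI (TTTTAC, off=6): starts [3, 10, 16, 32, 65, 110, 138, 160] → cuts [9, 16, 22, 38, 71, 116, 144, 166]

All cut coordinates (distinct, sorted): [9, 16, 22, 27, 38, 59, 71, 76, 89, 101, 116, 133, 144, 157, 166]

Fragments:
  9→16: 7 bp
  16→22: 6 bp
  22→27: 5 bp
  27→38: 11 bp
  38→59: 21 bp
  59→71: 12 bp
  71→76: 5 bp
  76→89: 13 bp
  89→101: 12 bp
  101→116: 15 bp
  116→133: 17 bp
  133→144: 11 bp
  144→157: 13 bp
  157→166: 9 bp
  166→9 (wrap): 174-166+9 = 17 bp

[5,5,6,7,9,11,11,12,12,13,13,15,17,17,21]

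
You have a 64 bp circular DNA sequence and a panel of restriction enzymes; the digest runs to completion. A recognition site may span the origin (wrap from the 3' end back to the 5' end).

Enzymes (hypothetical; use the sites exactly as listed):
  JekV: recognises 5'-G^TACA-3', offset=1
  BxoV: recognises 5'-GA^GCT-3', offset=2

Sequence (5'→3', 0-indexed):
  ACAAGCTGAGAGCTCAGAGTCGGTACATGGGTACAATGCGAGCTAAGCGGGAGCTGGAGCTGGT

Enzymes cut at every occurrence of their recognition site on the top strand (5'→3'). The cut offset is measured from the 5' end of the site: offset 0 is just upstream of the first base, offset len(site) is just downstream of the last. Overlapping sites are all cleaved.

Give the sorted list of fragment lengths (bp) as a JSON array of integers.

Per-enzyme occurrences:
  JekV GTACA/1: at [22, 30, 62] ⇒ [23, 31, 63]
  BxoV GAGCT/2: at [9, 39, 50, 56] ⇒ [11, 41, 52, 58]

Pooled cuts: [11, 23, 31, 41, 52, 58, 63]

Fragment lengths:
  11→23: 12 bp
  23→31: 8 bp
  31→41: 10 bp
  41→52: 11 bp
  52→58: 6 bp
  58→63: 5 bp
  63→11 (wrap): 64-63+11 = 12 bp

[5,6,8,10,11,12,12]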